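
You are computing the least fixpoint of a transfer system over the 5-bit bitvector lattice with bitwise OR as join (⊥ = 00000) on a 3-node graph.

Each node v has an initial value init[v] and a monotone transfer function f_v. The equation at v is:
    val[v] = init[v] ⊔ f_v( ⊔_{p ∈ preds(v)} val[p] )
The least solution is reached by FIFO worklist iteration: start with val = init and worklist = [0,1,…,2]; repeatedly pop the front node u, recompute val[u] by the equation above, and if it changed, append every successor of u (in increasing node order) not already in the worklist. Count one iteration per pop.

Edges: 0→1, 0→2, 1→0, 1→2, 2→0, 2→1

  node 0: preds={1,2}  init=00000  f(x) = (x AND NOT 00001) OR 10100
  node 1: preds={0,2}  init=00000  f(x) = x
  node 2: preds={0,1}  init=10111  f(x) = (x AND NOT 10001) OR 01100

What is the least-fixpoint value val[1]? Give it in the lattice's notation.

Trace (7 dequeues):
  [1] u=0 | in 10111 | out 10110 | prev 00000 | push {}
  [2] u=1 | in 10111 | out 10111 | prev 00000 | push {0}
  [3] u=2 | in 10111 | out 11111 | prev 10111 | push {1}
  [4] u=0 | in 11111 | out 11110 | prev 10110 | push {2}
  [5] u=1 | in 11111 | out 11111 | prev 10111 | push {0}
  [6] u=2 | in 11111 | out 11111 | ==
  [7] u=0 | in 11111 | out 11110 | ==

Converged values:
  [0] 11110
  [1] 11111
  [2] 11111

11111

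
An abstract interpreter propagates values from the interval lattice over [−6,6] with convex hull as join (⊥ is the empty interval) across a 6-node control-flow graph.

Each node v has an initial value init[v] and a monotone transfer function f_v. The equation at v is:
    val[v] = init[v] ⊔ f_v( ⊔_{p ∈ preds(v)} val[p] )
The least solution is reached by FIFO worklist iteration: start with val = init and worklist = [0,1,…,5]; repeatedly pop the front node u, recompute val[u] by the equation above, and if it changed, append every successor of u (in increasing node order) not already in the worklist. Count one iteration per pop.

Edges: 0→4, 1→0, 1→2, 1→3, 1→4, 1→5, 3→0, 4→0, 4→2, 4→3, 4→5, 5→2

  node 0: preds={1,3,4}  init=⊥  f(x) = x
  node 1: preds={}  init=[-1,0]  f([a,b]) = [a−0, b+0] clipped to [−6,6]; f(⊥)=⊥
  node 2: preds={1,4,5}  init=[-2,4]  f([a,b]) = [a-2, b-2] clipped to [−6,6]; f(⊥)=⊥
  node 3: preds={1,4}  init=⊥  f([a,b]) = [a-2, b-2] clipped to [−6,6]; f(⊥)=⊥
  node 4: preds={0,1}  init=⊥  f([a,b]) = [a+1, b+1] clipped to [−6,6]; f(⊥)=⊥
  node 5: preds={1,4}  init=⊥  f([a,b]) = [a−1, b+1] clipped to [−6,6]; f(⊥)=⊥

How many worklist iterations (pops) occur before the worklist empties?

43

Trace (43 dequeues):
  [1] u=0 | in [-1,0] | out [-1,0] | prev ⊥ | push {}
  [2] u=1 | in ⊥ | out [-1,0] | ==
  [3] u=2 | in [-1,0] | out [-3,4] | prev [-2,4] | push {}
  [4] u=3 | in [-1,0] | out [-3,-2] | prev ⊥ | push {0}
  [5] u=4 | in [-1,0] | out [0,1] | prev ⊥ | push {2,3}
  [6] u=5 | in [-1,1] | out [-2,2] | prev ⊥ | push {}
  [7] u=0 | in [-3,1] | out [-3,1] | prev [-1,0] | push {4}
  [8] u=2 | in [-2,2] | out [-4,4] | prev [-3,4] | push {}
  [9] u=3 | in [-1,1] | out [-3,-1] | prev [-3,-2] | push {0}
  [10] u=4 | in [-3,1] | out [-2,2] | prev [0,1] | push {2,3,5}
  [11] u=0 | in [-3,2] | out [-3,2] | prev [-3,1] | push {4}
  [12] u=2 | in [-2,2] | out [-4,4] | ==
  [13] u=3 | in [-2,2] | out [-4,0] | prev [-3,-1] | push {0}
  [14] u=5 | in [-2,2] | out [-3,3] | prev [-2,2] | push {2}
  [15] u=4 | in [-3,2] | out [-2,3] | prev [-2,2] | push {3,5}
  [16] u=0 | in [-4,3] | out [-4,3] | prev [-3,2] | push {4}
  [17] u=2 | in [-3,3] | out [-5,4] | prev [-4,4] | push {}
  [18] u=3 | in [-2,3] | out [-4,1] | prev [-4,0] | push {0}
  [19] u=5 | in [-2,3] | out [-3,4] | prev [-3,3] | push {2}
  [20] u=4 | in [-4,3] | out [-3,4] | prev [-2,3] | push {3,5}
  [21] u=0 | in [-4,4] | out [-4,4] | prev [-4,3] | push {4}
  [22] u=2 | in [-3,4] | out [-5,4] | ==
  [23] u=3 | in [-3,4] | out [-5,2] | prev [-4,1] | push {0}
  [24] u=5 | in [-3,4] | out [-4,5] | prev [-3,4] | push {2}
  [25] u=4 | in [-4,4] | out [-3,5] | prev [-3,4] | push {3,5}
  [26] u=0 | in [-5,5] | out [-5,5] | prev [-4,4] | push {4}
  [27] u=2 | in [-4,5] | out [-6,4] | prev [-5,4] | push {}
  [28] u=3 | in [-3,5] | out [-5,3] | prev [-5,2] | push {0}
  [29] u=5 | in [-3,5] | out [-4,6] | prev [-4,5] | push {2}
  [30] u=4 | in [-5,5] | out [-4,6] | prev [-3,5] | push {3,5}
  [31] u=0 | in [-5,6] | out [-5,6] | prev [-5,5] | push {4}
  [32] u=2 | in [-4,6] | out [-6,4] | ==
  [33] u=3 | in [-4,6] | out [-6,4] | prev [-5,3] | push {0}
  [34] u=5 | in [-4,6] | out [-5,6] | prev [-4,6] | push {2}
  [35] u=4 | in [-5,6] | out [-4,6] | ==
  [36] u=0 | in [-6,6] | out [-6,6] | prev [-5,6] | push {4}
  [37] u=2 | in [-5,6] | out [-6,4] | ==
  [38] u=4 | in [-6,6] | out [-5,6] | prev [-4,6] | push {0,2,3,5}
  [39] u=0 | in [-6,6] | out [-6,6] | ==
  [40] u=2 | in [-5,6] | out [-6,4] | ==
  [41] u=3 | in [-5,6] | out [-6,4] | ==
  [42] u=5 | in [-5,6] | out [-6,6] | prev [-5,6] | push {2}
  [43] u=2 | in [-6,6] | out [-6,4] | ==

Converged values:
  [0] [-6,6]
  [1] [-1,0]
  [2] [-6,4]
  [3] [-6,4]
  [4] [-5,6]
  [5] [-6,6]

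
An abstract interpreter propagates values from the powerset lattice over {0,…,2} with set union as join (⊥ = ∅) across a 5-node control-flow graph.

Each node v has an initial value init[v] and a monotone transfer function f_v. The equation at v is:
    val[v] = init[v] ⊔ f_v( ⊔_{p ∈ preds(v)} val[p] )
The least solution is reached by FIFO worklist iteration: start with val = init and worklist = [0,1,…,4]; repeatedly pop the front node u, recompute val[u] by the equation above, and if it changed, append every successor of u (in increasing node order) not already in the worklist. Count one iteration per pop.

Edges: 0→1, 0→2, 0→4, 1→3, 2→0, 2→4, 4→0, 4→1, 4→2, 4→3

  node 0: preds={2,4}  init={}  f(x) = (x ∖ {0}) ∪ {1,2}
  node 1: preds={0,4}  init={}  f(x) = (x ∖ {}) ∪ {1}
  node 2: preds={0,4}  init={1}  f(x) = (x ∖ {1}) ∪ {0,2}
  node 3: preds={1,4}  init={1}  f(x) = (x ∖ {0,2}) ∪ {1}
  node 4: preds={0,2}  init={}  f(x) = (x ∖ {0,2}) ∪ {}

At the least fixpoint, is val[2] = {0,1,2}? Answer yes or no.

yes

Iteration log — 9 steps:
  step 1. node 0  ⊔preds={1}  new={1,2}  old={}  +wl: 
  step 2. node 1  ⊔preds={1,2}  new={1,2}  old={}  +wl: 
  step 3. node 2  ⊔preds={1,2}  new={0,1,2}  old={1}  +wl: 0
  step 4. node 3  ⊔preds={1,2}  new={1}  stable
  step 5. node 4  ⊔preds={0,1,2}  new={1}  old={}  +wl: 1,2,3
  step 6. node 0  ⊔preds={0,1,2}  new={1,2}  stable
  step 7. node 1  ⊔preds={1,2}  new={1,2}  stable
  step 8. node 2  ⊔preds={1,2}  new={0,1,2}  stable
  step 9. node 3  ⊔preds={1,2}  new={1}  stable

Least fixpoint reached:
  node 0: {1,2}
  node 1: {1,2}
  node 2: {0,1,2}
  node 3: {1}
  node 4: {1}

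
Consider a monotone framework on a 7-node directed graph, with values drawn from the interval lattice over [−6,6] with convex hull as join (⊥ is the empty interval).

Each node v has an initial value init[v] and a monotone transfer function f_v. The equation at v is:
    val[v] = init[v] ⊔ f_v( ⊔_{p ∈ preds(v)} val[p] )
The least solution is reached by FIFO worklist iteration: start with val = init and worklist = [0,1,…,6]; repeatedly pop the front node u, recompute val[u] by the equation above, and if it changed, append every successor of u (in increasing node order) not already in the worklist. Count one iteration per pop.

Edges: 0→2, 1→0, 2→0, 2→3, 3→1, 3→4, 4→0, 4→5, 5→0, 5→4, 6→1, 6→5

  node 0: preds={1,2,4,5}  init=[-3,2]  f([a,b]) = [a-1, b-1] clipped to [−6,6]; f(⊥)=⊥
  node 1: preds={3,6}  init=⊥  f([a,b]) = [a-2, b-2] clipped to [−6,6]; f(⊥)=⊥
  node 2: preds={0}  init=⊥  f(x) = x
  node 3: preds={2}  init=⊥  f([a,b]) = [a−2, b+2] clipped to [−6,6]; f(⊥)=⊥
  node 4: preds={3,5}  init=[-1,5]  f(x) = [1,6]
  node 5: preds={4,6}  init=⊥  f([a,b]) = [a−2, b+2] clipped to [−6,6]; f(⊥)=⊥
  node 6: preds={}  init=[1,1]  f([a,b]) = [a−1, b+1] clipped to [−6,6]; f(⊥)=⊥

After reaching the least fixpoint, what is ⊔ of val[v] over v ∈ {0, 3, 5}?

[-6,6]

Worklist (18 pops):
  #1 pop 0: in=[-1,5] → [-3,4] (was [-3,2]); enqueue []
  #2 pop 1: in=[1,1] → [-1,-1] (was ⊥); enqueue [0]
  #3 pop 2: in=[-3,4] → [-3,4] (was ⊥); enqueue []
  #4 pop 3: in=[-3,4] → [-5,6] (was ⊥); enqueue [1]
  #5 pop 4: in=[-5,6] → [-1,6] (was [-1,5]); enqueue []
  #6 pop 5: in=[-1,6] → [-3,6] (was ⊥); enqueue [4]
  #7 pop 6: in=⊥ → [1,1] (no change)
  #8 pop 0: in=[-3,6] → [-4,5] (was [-3,4]); enqueue [2]
  #9 pop 1: in=[-5,6] → [-6,4] (was [-1,-1]); enqueue [0]
  #10 pop 4: in=[-5,6] → [-1,6] (no change)
  #11 pop 2: in=[-4,5] → [-4,5] (was [-3,4]); enqueue [3]
  #12 pop 0: in=[-6,6] → [-6,5] (was [-4,5]); enqueue [2]
  #13 pop 3: in=[-4,5] → [-6,6] (was [-5,6]); enqueue [1,4]
  #14 pop 2: in=[-6,5] → [-6,5] (was [-4,5]); enqueue [0,3]
  #15 pop 1: in=[-6,6] → [-6,4] (no change)
  #16 pop 4: in=[-6,6] → [-1,6] (no change)
  #17 pop 0: in=[-6,6] → [-6,5] (no change)
  #18 pop 3: in=[-6,5] → [-6,6] (no change)

Fixpoint:
  val[0] = [-6,5]
  val[1] = [-6,4]
  val[2] = [-6,5]
  val[3] = [-6,6]
  val[4] = [-1,6]
  val[5] = [-3,6]
  val[6] = [1,1]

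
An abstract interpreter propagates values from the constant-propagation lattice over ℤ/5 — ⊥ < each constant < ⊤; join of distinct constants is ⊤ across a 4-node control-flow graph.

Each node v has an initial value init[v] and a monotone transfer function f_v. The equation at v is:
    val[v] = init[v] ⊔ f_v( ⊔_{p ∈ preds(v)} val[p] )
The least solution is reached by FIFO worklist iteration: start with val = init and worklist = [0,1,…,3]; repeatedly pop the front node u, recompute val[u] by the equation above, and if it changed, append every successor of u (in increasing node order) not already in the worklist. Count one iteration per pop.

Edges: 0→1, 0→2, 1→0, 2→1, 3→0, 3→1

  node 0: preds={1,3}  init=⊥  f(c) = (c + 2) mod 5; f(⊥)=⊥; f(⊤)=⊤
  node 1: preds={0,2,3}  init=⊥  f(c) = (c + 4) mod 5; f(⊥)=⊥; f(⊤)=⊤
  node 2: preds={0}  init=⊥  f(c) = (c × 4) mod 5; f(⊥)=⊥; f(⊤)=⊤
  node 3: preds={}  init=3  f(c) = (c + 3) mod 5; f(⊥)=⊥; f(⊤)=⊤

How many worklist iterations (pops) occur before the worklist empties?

8

Iteration log — 8 steps:
  step 1. node 0  ⊔preds=3  new=0  old=⊥  +wl: 
  step 2. node 1  ⊔preds=⊤  new=⊤  old=⊥  +wl: 0
  step 3. node 2  ⊔preds=0  new=0  old=⊥  +wl: 1
  step 4. node 3  ⊔preds=⊥  new=3  stable
  step 5. node 0  ⊔preds=⊤  new=⊤  old=0  +wl: 2
  step 6. node 1  ⊔preds=⊤  new=⊤  stable
  step 7. node 2  ⊔preds=⊤  new=⊤  old=0  +wl: 1
  step 8. node 1  ⊔preds=⊤  new=⊤  stable

Least fixpoint reached:
  node 0: ⊤
  node 1: ⊤
  node 2: ⊤
  node 3: 3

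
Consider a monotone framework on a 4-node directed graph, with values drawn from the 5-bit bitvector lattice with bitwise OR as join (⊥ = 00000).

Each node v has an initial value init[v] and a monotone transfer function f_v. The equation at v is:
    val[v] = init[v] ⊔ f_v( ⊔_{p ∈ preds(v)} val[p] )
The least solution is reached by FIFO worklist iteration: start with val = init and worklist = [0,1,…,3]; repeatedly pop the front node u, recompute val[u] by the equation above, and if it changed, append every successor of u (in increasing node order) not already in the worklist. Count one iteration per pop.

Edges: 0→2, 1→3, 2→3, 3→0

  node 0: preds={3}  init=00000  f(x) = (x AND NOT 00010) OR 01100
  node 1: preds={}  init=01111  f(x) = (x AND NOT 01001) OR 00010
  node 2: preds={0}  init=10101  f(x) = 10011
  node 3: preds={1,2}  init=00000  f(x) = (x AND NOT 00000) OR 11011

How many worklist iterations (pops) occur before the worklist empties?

6

Worklist (6 pops):
  #1 pop 0: in=00000 → 01100 (was 00000); enqueue []
  #2 pop 1: in=00000 → 01111 (no change)
  #3 pop 2: in=01100 → 10111 (was 10101); enqueue []
  #4 pop 3: in=11111 → 11111 (was 00000); enqueue [0]
  #5 pop 0: in=11111 → 11101 (was 01100); enqueue [2]
  #6 pop 2: in=11101 → 10111 (no change)

Fixpoint:
  val[0] = 11101
  val[1] = 01111
  val[2] = 10111
  val[3] = 11111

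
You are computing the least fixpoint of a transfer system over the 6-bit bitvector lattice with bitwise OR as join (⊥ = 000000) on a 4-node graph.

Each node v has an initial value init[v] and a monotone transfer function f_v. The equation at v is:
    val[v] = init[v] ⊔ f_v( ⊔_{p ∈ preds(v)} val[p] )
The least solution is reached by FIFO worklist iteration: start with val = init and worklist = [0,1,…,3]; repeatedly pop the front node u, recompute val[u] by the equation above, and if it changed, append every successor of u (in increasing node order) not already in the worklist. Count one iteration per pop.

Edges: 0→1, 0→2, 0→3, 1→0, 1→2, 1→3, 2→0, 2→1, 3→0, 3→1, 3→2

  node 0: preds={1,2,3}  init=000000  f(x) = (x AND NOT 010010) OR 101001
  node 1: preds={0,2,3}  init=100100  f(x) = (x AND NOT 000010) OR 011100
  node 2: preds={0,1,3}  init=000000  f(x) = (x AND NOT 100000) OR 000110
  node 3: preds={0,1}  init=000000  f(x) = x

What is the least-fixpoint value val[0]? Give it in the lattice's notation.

101101

Worklist (7 pops):
  #1 pop 0: in=100100 → 101101 (was 000000); enqueue []
  #2 pop 1: in=101101 → 111101 (was 100100); enqueue [0]
  #3 pop 2: in=111101 → 011111 (was 000000); enqueue [1]
  #4 pop 3: in=111101 → 111101 (was 000000); enqueue [2]
  #5 pop 0: in=111111 → 101101 (no change)
  #6 pop 1: in=111111 → 111101 (no change)
  #7 pop 2: in=111101 → 011111 (no change)

Fixpoint:
  val[0] = 101101
  val[1] = 111101
  val[2] = 011111
  val[3] = 111101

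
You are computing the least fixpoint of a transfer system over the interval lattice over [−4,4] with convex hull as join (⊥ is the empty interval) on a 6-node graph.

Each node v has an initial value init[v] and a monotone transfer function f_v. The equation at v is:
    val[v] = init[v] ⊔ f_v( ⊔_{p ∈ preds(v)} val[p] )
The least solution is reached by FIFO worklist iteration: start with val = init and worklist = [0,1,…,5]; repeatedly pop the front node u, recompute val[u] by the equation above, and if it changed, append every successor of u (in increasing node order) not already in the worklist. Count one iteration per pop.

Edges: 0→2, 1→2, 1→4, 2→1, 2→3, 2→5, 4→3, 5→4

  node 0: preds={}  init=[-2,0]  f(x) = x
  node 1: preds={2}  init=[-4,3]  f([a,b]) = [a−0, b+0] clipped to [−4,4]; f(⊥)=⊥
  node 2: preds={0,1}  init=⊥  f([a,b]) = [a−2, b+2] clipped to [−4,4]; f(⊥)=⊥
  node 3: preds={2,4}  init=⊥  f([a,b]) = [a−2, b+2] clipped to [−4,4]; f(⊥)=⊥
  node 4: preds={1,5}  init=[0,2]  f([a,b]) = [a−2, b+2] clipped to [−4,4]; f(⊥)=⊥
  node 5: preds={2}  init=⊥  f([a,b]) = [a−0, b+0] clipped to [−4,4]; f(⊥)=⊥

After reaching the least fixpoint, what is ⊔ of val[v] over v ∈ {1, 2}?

Worklist (10 pops):
  #1 pop 0: in=⊥ → [-2,0] (no change)
  #2 pop 1: in=⊥ → [-4,3] (no change)
  #3 pop 2: in=[-4,3] → [-4,4] (was ⊥); enqueue [1]
  #4 pop 3: in=[-4,4] → [-4,4] (was ⊥); enqueue []
  #5 pop 4: in=[-4,3] → [-4,4] (was [0,2]); enqueue [3]
  #6 pop 5: in=[-4,4] → [-4,4] (was ⊥); enqueue [4]
  #7 pop 1: in=[-4,4] → [-4,4] (was [-4,3]); enqueue [2]
  #8 pop 3: in=[-4,4] → [-4,4] (no change)
  #9 pop 4: in=[-4,4] → [-4,4] (no change)
  #10 pop 2: in=[-4,4] → [-4,4] (no change)

Fixpoint:
  val[0] = [-2,0]
  val[1] = [-4,4]
  val[2] = [-4,4]
  val[3] = [-4,4]
  val[4] = [-4,4]
  val[5] = [-4,4]

[-4,4]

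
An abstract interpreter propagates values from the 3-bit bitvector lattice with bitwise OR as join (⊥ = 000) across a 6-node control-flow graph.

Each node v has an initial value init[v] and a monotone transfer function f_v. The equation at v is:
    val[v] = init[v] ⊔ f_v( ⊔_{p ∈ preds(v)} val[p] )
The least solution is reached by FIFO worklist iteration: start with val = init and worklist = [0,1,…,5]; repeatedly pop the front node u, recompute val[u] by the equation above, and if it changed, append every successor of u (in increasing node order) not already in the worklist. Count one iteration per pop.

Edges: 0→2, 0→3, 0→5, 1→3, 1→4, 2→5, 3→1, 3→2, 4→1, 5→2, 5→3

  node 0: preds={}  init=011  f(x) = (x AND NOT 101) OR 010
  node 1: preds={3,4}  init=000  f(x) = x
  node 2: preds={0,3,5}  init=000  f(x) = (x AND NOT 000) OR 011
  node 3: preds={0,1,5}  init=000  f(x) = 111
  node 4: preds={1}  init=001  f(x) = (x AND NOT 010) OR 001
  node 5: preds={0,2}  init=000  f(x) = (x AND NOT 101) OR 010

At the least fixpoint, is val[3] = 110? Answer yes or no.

Iteration log — 12 steps:
  step 1. node 0  ⊔preds=000  new=011  stable
  step 2. node 1  ⊔preds=001  new=001  old=000  +wl: 
  step 3. node 2  ⊔preds=011  new=011  old=000  +wl: 
  step 4. node 3  ⊔preds=011  new=111  old=000  +wl: 1,2
  step 5. node 4  ⊔preds=001  new=001  stable
  step 6. node 5  ⊔preds=011  new=010  old=000  +wl: 3
  step 7. node 1  ⊔preds=111  new=111  old=001  +wl: 4
  step 8. node 2  ⊔preds=111  new=111  old=011  +wl: 5
  step 9. node 3  ⊔preds=111  new=111  stable
  step 10. node 4  ⊔preds=111  new=101  old=001  +wl: 1
  step 11. node 5  ⊔preds=111  new=010  stable
  step 12. node 1  ⊔preds=111  new=111  stable

Least fixpoint reached:
  node 0: 011
  node 1: 111
  node 2: 111
  node 3: 111
  node 4: 101
  node 5: 010

no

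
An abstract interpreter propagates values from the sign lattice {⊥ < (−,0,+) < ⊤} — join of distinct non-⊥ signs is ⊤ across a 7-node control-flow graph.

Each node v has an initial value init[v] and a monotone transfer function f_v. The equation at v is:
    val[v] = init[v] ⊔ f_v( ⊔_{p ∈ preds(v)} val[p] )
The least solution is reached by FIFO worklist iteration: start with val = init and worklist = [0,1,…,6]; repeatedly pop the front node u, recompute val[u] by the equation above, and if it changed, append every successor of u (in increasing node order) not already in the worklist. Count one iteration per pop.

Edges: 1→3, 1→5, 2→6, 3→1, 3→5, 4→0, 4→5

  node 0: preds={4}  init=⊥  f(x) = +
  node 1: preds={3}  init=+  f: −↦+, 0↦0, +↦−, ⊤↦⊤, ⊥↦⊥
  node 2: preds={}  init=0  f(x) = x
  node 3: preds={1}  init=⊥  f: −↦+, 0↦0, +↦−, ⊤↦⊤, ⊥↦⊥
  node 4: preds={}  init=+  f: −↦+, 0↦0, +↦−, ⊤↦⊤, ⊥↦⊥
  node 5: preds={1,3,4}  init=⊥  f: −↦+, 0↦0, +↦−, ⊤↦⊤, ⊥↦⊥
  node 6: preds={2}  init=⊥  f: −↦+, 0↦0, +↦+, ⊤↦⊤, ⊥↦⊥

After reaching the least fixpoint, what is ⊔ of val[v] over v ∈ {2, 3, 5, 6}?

Trace (8 dequeues):
  [1] u=0 | in + | out + | prev ⊥ | push {}
  [2] u=1 | in ⊥ | out + | ==
  [3] u=2 | in ⊥ | out 0 | ==
  [4] u=3 | in + | out − | prev ⊥ | push {1}
  [5] u=4 | in ⊥ | out + | ==
  [6] u=5 | in ⊤ | out ⊤ | prev ⊥ | push {}
  [7] u=6 | in 0 | out 0 | prev ⊥ | push {}
  [8] u=1 | in − | out + | ==

Converged values:
  [0] +
  [1] +
  [2] 0
  [3] −
  [4] +
  [5] ⊤
  [6] 0

⊤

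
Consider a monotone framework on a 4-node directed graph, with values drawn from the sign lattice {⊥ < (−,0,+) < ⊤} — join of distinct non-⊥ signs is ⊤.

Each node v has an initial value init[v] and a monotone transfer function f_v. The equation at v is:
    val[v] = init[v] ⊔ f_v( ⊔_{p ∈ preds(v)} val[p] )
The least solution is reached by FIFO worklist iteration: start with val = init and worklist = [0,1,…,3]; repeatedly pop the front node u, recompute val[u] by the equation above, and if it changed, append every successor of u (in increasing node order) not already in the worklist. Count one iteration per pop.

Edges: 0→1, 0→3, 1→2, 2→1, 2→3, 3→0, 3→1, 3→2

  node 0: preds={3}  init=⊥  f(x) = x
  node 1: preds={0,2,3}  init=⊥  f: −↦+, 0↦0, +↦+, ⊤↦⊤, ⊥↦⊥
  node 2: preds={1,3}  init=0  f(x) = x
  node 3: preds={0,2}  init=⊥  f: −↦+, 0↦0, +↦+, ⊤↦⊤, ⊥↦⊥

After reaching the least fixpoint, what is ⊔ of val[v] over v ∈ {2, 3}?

0

Worklist (8 pops):
  #1 pop 0: in=⊥ → ⊥ (no change)
  #2 pop 1: in=0 → 0 (was ⊥); enqueue []
  #3 pop 2: in=0 → 0 (no change)
  #4 pop 3: in=0 → 0 (was ⊥); enqueue [0,1,2]
  #5 pop 0: in=0 → 0 (was ⊥); enqueue [3]
  #6 pop 1: in=0 → 0 (no change)
  #7 pop 2: in=0 → 0 (no change)
  #8 pop 3: in=0 → 0 (no change)

Fixpoint:
  val[0] = 0
  val[1] = 0
  val[2] = 0
  val[3] = 0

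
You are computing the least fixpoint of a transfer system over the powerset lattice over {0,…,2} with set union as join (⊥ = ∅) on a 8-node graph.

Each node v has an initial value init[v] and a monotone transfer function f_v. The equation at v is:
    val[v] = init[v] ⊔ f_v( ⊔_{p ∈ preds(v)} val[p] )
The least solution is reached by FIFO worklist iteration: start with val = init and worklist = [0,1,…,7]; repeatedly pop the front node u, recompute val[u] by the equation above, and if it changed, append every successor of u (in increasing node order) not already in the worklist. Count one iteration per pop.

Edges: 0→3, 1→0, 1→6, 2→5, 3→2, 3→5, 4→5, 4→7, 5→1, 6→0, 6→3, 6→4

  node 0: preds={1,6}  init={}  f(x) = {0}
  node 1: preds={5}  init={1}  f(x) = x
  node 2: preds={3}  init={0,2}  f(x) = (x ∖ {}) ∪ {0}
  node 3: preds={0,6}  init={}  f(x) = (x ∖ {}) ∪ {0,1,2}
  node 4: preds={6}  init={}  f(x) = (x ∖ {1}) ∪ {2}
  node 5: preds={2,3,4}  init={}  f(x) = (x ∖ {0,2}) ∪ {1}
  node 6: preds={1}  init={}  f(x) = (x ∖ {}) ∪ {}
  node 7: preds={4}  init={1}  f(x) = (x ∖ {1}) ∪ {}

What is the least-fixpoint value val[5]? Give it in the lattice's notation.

{1}

Iteration log — 14 steps:
  step 1. node 0  ⊔preds={1}  new={0}  old={}  +wl: 
  step 2. node 1  ⊔preds={}  new={1}  stable
  step 3. node 2  ⊔preds={}  new={0,2}  stable
  step 4. node 3  ⊔preds={0}  new={0,1,2}  old={}  +wl: 2
  step 5. node 4  ⊔preds={}  new={2}  old={}  +wl: 
  step 6. node 5  ⊔preds={0,1,2}  new={1}  old={}  +wl: 1
  step 7. node 6  ⊔preds={1}  new={1}  old={}  +wl: 0,3,4
  step 8. node 7  ⊔preds={2}  new={1,2}  old={1}  +wl: 
  step 9. node 2  ⊔preds={0,1,2}  new={0,1,2}  old={0,2}  +wl: 5
  step 10. node 1  ⊔preds={1}  new={1}  stable
  step 11. node 0  ⊔preds={1}  new={0}  stable
  step 12. node 3  ⊔preds={0,1}  new={0,1,2}  stable
  step 13. node 4  ⊔preds={1}  new={2}  stable
  step 14. node 5  ⊔preds={0,1,2}  new={1}  stable

Least fixpoint reached:
  node 0: {0}
  node 1: {1}
  node 2: {0,1,2}
  node 3: {0,1,2}
  node 4: {2}
  node 5: {1}
  node 6: {1}
  node 7: {1,2}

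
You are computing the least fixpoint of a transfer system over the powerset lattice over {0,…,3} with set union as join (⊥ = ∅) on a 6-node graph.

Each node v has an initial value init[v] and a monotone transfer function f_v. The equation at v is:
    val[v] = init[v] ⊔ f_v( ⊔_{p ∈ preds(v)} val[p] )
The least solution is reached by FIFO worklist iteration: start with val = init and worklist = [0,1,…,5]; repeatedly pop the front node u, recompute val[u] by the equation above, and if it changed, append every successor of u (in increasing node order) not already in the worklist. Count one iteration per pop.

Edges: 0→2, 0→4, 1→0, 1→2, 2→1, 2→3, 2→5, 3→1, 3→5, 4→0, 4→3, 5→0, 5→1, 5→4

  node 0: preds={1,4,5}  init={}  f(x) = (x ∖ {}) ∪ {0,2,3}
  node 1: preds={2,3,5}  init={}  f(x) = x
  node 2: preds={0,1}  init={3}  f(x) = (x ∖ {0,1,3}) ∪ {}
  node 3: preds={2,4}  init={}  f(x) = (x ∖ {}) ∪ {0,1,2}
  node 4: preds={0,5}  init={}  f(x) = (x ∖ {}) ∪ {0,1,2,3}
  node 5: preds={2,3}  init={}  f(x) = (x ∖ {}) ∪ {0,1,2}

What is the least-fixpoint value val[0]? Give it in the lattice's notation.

Iteration log — 12 steps:
  step 1. node 0  ⊔preds={}  new={0,2,3}  old={}  +wl: 
  step 2. node 1  ⊔preds={3}  new={3}  old={}  +wl: 0
  step 3. node 2  ⊔preds={0,2,3}  new={2,3}  old={3}  +wl: 1
  step 4. node 3  ⊔preds={2,3}  new={0,1,2,3}  old={}  +wl: 
  step 5. node 4  ⊔preds={0,2,3}  new={0,1,2,3}  old={}  +wl: 3
  step 6. node 5  ⊔preds={0,1,2,3}  new={0,1,2,3}  old={}  +wl: 4
  step 7. node 0  ⊔preds={0,1,2,3}  new={0,1,2,3}  old={0,2,3}  +wl: 2
  step 8. node 1  ⊔preds={0,1,2,3}  new={0,1,2,3}  old={3}  +wl: 0
  step 9. node 3  ⊔preds={0,1,2,3}  new={0,1,2,3}  stable
  step 10. node 4  ⊔preds={0,1,2,3}  new={0,1,2,3}  stable
  step 11. node 2  ⊔preds={0,1,2,3}  new={2,3}  stable
  step 12. node 0  ⊔preds={0,1,2,3}  new={0,1,2,3}  stable

Least fixpoint reached:
  node 0: {0,1,2,3}
  node 1: {0,1,2,3}
  node 2: {2,3}
  node 3: {0,1,2,3}
  node 4: {0,1,2,3}
  node 5: {0,1,2,3}

{0,1,2,3}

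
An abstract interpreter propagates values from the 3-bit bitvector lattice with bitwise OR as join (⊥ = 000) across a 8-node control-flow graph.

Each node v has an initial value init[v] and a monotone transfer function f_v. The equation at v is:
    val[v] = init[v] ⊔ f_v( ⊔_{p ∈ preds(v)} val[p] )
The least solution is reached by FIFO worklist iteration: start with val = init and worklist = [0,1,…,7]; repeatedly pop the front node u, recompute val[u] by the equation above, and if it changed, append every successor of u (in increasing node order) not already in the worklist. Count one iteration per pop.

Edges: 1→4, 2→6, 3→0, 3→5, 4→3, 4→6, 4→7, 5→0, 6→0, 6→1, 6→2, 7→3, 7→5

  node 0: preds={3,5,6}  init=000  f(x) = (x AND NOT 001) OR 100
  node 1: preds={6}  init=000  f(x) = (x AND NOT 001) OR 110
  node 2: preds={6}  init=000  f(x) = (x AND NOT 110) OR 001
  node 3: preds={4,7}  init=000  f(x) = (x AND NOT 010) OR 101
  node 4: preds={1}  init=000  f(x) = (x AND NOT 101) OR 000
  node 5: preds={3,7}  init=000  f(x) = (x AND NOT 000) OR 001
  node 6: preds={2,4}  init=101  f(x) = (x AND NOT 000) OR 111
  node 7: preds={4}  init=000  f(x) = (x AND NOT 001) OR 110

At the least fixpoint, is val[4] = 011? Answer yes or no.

no

Iteration log — 14 steps:
  step 1. node 0  ⊔preds=101  new=100  old=000  +wl: 
  step 2. node 1  ⊔preds=101  new=110  old=000  +wl: 
  step 3. node 2  ⊔preds=101  new=001  old=000  +wl: 
  step 4. node 3  ⊔preds=000  new=101  old=000  +wl: 0
  step 5. node 4  ⊔preds=110  new=010  old=000  +wl: 3
  step 6. node 5  ⊔preds=101  new=101  old=000  +wl: 
  step 7. node 6  ⊔preds=011  new=111  old=101  +wl: 1,2
  step 8. node 7  ⊔preds=010  new=110  old=000  +wl: 5
  step 9. node 0  ⊔preds=111  new=110  old=100  +wl: 
  step 10. node 3  ⊔preds=110  new=101  stable
  step 11. node 1  ⊔preds=111  new=110  stable
  step 12. node 2  ⊔preds=111  new=001  stable
  step 13. node 5  ⊔preds=111  new=111  old=101  +wl: 0
  step 14. node 0  ⊔preds=111  new=110  stable

Least fixpoint reached:
  node 0: 110
  node 1: 110
  node 2: 001
  node 3: 101
  node 4: 010
  node 5: 111
  node 6: 111
  node 7: 110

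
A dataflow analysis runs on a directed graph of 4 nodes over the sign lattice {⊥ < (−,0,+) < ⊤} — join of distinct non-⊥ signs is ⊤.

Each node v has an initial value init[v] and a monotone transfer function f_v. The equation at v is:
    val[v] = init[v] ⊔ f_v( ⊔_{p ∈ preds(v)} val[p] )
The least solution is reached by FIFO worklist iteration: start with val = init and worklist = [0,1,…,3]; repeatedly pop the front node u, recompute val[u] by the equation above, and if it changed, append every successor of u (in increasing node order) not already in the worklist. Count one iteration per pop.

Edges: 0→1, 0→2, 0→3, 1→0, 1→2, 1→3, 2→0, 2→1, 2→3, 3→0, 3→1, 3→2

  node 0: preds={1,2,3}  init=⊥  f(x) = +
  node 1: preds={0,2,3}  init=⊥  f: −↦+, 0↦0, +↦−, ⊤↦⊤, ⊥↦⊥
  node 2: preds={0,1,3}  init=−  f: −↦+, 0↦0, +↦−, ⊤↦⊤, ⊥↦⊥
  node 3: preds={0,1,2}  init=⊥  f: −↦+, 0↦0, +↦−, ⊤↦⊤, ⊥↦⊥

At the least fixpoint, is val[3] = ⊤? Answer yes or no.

yes

Trace (7 dequeues):
  [1] u=0 | in − | out + | prev ⊥ | push {}
  [2] u=1 | in ⊤ | out ⊤ | prev ⊥ | push {0}
  [3] u=2 | in ⊤ | out ⊤ | prev − | push {1}
  [4] u=3 | in ⊤ | out ⊤ | prev ⊥ | push {2}
  [5] u=0 | in ⊤ | out + | ==
  [6] u=1 | in ⊤ | out ⊤ | ==
  [7] u=2 | in ⊤ | out ⊤ | ==

Converged values:
  [0] +
  [1] ⊤
  [2] ⊤
  [3] ⊤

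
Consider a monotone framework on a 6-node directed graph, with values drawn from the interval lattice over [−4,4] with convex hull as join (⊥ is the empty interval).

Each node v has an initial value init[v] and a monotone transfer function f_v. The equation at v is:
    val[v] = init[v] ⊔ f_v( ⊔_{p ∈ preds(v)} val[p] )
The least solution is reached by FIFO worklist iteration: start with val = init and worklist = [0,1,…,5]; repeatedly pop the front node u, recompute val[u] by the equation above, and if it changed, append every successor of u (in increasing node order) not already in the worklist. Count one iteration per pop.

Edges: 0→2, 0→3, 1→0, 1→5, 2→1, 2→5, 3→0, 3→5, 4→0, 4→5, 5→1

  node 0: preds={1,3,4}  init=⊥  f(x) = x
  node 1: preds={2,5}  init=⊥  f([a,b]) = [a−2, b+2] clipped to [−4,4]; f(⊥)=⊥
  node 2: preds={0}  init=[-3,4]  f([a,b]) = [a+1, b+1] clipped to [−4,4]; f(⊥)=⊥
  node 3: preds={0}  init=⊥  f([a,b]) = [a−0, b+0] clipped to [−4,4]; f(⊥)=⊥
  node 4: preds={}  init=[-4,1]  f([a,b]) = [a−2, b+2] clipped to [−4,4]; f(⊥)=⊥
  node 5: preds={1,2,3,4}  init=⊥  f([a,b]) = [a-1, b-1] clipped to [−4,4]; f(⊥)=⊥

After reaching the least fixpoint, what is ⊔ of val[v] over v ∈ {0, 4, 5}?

[-4,4]

Worklist (12 pops):
  #1 pop 0: in=[-4,1] → [-4,1] (was ⊥); enqueue []
  #2 pop 1: in=[-3,4] → [-4,4] (was ⊥); enqueue [0]
  #3 pop 2: in=[-4,1] → [-3,4] (no change)
  #4 pop 3: in=[-4,1] → [-4,1] (was ⊥); enqueue []
  #5 pop 4: in=⊥ → [-4,1] (no change)
  #6 pop 5: in=[-4,4] → [-4,3] (was ⊥); enqueue [1]
  #7 pop 0: in=[-4,4] → [-4,4] (was [-4,1]); enqueue [2,3]
  #8 pop 1: in=[-4,4] → [-4,4] (no change)
  #9 pop 2: in=[-4,4] → [-3,4] (no change)
  #10 pop 3: in=[-4,4] → [-4,4] (was [-4,1]); enqueue [0,5]
  #11 pop 0: in=[-4,4] → [-4,4] (no change)
  #12 pop 5: in=[-4,4] → [-4,3] (no change)

Fixpoint:
  val[0] = [-4,4]
  val[1] = [-4,4]
  val[2] = [-3,4]
  val[3] = [-4,4]
  val[4] = [-4,1]
  val[5] = [-4,3]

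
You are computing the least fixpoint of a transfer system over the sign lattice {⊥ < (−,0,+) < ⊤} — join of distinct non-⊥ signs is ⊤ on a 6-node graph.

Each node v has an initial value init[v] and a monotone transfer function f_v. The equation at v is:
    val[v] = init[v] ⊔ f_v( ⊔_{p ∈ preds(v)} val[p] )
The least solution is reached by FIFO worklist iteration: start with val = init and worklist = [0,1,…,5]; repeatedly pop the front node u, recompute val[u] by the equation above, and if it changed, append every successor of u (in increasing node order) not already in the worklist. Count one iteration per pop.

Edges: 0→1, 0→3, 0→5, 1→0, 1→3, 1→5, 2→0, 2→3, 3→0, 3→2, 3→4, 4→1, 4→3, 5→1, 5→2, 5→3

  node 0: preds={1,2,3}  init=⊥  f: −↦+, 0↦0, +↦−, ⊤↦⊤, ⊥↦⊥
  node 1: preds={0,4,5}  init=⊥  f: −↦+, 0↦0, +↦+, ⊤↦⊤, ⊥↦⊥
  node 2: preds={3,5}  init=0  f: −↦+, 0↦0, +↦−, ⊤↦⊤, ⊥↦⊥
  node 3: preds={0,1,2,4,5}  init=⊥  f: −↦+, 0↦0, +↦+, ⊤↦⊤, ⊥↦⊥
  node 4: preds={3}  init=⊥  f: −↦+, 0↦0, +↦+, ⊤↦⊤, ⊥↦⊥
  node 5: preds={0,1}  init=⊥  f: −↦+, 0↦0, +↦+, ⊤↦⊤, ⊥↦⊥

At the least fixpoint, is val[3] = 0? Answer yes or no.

yes

Worklist (10 pops):
  #1 pop 0: in=0 → 0 (was ⊥); enqueue []
  #2 pop 1: in=0 → 0 (was ⊥); enqueue [0]
  #3 pop 2: in=⊥ → 0 (no change)
  #4 pop 3: in=0 → 0 (was ⊥); enqueue [2]
  #5 pop 4: in=0 → 0 (was ⊥); enqueue [1,3]
  #6 pop 5: in=0 → 0 (was ⊥); enqueue []
  #7 pop 0: in=0 → 0 (no change)
  #8 pop 2: in=0 → 0 (no change)
  #9 pop 1: in=0 → 0 (no change)
  #10 pop 3: in=0 → 0 (no change)

Fixpoint:
  val[0] = 0
  val[1] = 0
  val[2] = 0
  val[3] = 0
  val[4] = 0
  val[5] = 0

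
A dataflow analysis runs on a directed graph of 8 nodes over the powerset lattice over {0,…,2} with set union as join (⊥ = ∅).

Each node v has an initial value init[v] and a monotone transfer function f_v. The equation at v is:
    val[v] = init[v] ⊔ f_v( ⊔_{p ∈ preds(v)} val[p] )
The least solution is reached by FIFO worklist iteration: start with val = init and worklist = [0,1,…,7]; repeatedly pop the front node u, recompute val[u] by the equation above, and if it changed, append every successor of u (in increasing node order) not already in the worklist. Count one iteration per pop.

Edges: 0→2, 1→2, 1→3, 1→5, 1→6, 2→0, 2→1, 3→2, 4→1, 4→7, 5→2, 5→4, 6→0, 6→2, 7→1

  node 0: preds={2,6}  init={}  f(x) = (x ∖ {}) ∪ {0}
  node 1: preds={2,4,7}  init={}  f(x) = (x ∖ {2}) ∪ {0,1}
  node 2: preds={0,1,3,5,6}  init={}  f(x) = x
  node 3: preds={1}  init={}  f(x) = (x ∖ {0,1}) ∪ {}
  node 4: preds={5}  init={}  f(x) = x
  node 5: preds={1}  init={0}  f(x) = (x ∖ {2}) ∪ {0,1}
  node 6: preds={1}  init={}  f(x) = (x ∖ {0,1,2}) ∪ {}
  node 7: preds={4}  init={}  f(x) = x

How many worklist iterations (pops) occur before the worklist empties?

Iteration log — 15 steps:
  step 1. node 0  ⊔preds={}  new={0}  old={}  +wl: 
  step 2. node 1  ⊔preds={}  new={0,1}  old={}  +wl: 
  step 3. node 2  ⊔preds={0,1}  new={0,1}  old={}  +wl: 0,1
  step 4. node 3  ⊔preds={0,1}  new={}  stable
  step 5. node 4  ⊔preds={0}  new={0}  old={}  +wl: 
  step 6. node 5  ⊔preds={0,1}  new={0,1}  old={0}  +wl: 2,4
  step 7. node 6  ⊔preds={0,1}  new={}  stable
  step 8. node 7  ⊔preds={0}  new={0}  old={}  +wl: 
  step 9. node 0  ⊔preds={0,1}  new={0,1}  old={0}  +wl: 
  step 10. node 1  ⊔preds={0,1}  new={0,1}  stable
  step 11. node 2  ⊔preds={0,1}  new={0,1}  stable
  step 12. node 4  ⊔preds={0,1}  new={0,1}  old={0}  +wl: 1,7
  step 13. node 1  ⊔preds={0,1}  new={0,1}  stable
  step 14. node 7  ⊔preds={0,1}  new={0,1}  old={0}  +wl: 1
  step 15. node 1  ⊔preds={0,1}  new={0,1}  stable

Least fixpoint reached:
  node 0: {0,1}
  node 1: {0,1}
  node 2: {0,1}
  node 3: {}
  node 4: {0,1}
  node 5: {0,1}
  node 6: {}
  node 7: {0,1}

15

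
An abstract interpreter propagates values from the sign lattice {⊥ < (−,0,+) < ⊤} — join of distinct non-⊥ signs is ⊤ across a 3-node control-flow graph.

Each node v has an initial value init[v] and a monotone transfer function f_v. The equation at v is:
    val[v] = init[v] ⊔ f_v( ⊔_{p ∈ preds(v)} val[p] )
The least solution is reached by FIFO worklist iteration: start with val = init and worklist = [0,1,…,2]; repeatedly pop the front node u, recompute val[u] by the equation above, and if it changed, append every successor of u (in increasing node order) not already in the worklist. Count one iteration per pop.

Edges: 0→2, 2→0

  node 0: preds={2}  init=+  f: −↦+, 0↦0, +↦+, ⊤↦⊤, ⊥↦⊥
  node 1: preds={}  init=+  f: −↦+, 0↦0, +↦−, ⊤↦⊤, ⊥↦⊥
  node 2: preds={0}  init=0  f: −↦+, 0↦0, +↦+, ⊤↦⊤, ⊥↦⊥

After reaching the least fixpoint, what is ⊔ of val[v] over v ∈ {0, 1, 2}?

⊤

Worklist (4 pops):
  #1 pop 0: in=0 → ⊤ (was +); enqueue []
  #2 pop 1: in=⊥ → + (no change)
  #3 pop 2: in=⊤ → ⊤ (was 0); enqueue [0]
  #4 pop 0: in=⊤ → ⊤ (no change)

Fixpoint:
  val[0] = ⊤
  val[1] = +
  val[2] = ⊤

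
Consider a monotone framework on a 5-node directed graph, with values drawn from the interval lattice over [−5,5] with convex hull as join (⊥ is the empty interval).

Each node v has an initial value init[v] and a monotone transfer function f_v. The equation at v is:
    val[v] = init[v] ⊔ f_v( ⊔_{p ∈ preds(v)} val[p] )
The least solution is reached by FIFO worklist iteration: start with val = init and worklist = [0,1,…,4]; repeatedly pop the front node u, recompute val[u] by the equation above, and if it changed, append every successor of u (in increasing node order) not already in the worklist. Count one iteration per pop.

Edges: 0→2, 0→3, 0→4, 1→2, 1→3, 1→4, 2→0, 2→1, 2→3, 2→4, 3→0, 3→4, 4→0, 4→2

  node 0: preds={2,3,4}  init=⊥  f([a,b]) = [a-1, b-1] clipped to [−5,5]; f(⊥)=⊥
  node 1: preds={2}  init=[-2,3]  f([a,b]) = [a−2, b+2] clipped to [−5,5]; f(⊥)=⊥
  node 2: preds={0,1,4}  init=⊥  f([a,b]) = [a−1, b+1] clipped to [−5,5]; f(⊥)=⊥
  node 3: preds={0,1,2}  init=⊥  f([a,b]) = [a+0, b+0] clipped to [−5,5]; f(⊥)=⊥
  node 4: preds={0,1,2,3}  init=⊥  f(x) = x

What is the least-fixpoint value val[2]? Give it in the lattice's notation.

Iteration log — 15 steps:
  step 1. node 0  ⊔preds=⊥  new=⊥  stable
  step 2. node 1  ⊔preds=⊥  new=[-2,3]  stable
  step 3. node 2  ⊔preds=[-2,3]  new=[-3,4]  old=⊥  +wl: 0,1
  step 4. node 3  ⊔preds=[-3,4]  new=[-3,4]  old=⊥  +wl: 
  step 5. node 4  ⊔preds=[-3,4]  new=[-3,4]  old=⊥  +wl: 2
  step 6. node 0  ⊔preds=[-3,4]  new=[-4,3]  old=⊥  +wl: 3,4
  step 7. node 1  ⊔preds=[-3,4]  new=[-5,5]  old=[-2,3]  +wl: 
  step 8. node 2  ⊔preds=[-5,5]  new=[-5,5]  old=[-3,4]  +wl: 0,1
  step 9. node 3  ⊔preds=[-5,5]  new=[-5,5]  old=[-3,4]  +wl: 
  step 10. node 4  ⊔preds=[-5,5]  new=[-5,5]  old=[-3,4]  +wl: 2
  step 11. node 0  ⊔preds=[-5,5]  new=[-5,4]  old=[-4,3]  +wl: 3,4
  step 12. node 1  ⊔preds=[-5,5]  new=[-5,5]  stable
  step 13. node 2  ⊔preds=[-5,5]  new=[-5,5]  stable
  step 14. node 3  ⊔preds=[-5,5]  new=[-5,5]  stable
  step 15. node 4  ⊔preds=[-5,5]  new=[-5,5]  stable

Least fixpoint reached:
  node 0: [-5,4]
  node 1: [-5,5]
  node 2: [-5,5]
  node 3: [-5,5]
  node 4: [-5,5]

[-5,5]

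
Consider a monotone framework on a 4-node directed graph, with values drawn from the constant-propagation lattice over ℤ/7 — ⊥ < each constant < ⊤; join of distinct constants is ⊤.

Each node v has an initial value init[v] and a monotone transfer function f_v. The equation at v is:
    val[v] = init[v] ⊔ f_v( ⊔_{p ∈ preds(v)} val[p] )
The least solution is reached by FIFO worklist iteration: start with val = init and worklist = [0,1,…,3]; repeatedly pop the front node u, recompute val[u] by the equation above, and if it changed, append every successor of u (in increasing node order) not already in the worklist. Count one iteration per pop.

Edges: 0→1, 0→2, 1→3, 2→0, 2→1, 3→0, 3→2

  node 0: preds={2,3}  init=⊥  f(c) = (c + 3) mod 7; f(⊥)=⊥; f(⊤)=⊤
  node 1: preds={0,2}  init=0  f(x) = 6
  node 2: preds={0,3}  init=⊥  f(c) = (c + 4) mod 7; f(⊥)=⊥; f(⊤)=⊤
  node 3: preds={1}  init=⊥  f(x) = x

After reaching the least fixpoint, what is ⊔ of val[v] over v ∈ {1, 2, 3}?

Worklist (8 pops):
  #1 pop 0: in=⊥ → ⊥ (no change)
  #2 pop 1: in=⊥ → ⊤ (was 0); enqueue []
  #3 pop 2: in=⊥ → ⊥ (no change)
  #4 pop 3: in=⊤ → ⊤ (was ⊥); enqueue [0,2]
  #5 pop 0: in=⊤ → ⊤ (was ⊥); enqueue [1]
  #6 pop 2: in=⊤ → ⊤ (was ⊥); enqueue [0]
  #7 pop 1: in=⊤ → ⊤ (no change)
  #8 pop 0: in=⊤ → ⊤ (no change)

Fixpoint:
  val[0] = ⊤
  val[1] = ⊤
  val[2] = ⊤
  val[3] = ⊤

⊤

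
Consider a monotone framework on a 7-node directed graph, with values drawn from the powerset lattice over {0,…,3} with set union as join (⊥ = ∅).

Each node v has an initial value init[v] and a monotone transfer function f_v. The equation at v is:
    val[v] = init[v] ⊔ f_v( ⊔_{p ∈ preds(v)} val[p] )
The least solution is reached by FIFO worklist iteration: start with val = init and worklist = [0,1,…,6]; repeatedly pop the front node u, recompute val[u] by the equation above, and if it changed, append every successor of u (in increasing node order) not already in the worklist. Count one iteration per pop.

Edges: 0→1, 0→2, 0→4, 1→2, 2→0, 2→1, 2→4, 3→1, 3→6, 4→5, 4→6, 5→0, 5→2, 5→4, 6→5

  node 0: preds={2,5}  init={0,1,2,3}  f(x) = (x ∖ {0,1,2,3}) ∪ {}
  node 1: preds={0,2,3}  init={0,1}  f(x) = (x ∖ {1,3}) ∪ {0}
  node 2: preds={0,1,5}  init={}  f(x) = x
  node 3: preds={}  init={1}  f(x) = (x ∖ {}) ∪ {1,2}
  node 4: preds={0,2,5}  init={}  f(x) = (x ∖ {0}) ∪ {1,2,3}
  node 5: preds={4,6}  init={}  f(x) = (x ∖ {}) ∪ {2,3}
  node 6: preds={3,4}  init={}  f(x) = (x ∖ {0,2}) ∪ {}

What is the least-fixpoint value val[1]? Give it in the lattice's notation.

{0,1,2}

Worklist (12 pops):
  #1 pop 0: in={} → {0,1,2,3} (no change)
  #2 pop 1: in={0,1,2,3} → {0,1,2} (was {0,1}); enqueue []
  #3 pop 2: in={0,1,2,3} → {0,1,2,3} (was {}); enqueue [0,1]
  #4 pop 3: in={} → {1,2} (was {1}); enqueue []
  #5 pop 4: in={0,1,2,3} → {1,2,3} (was {}); enqueue []
  #6 pop 5: in={1,2,3} → {1,2,3} (was {}); enqueue [2,4]
  #7 pop 6: in={1,2,3} → {1,3} (was {}); enqueue [5]
  #8 pop 0: in={0,1,2,3} → {0,1,2,3} (no change)
  #9 pop 1: in={0,1,2,3} → {0,1,2} (no change)
  #10 pop 2: in={0,1,2,3} → {0,1,2,3} (no change)
  #11 pop 4: in={0,1,2,3} → {1,2,3} (no change)
  #12 pop 5: in={1,2,3} → {1,2,3} (no change)

Fixpoint:
  val[0] = {0,1,2,3}
  val[1] = {0,1,2}
  val[2] = {0,1,2,3}
  val[3] = {1,2}
  val[4] = {1,2,3}
  val[5] = {1,2,3}
  val[6] = {1,3}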